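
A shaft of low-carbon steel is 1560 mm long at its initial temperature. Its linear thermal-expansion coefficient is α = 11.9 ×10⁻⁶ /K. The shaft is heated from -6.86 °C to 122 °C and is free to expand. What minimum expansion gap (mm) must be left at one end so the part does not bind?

ΔT = 122 − (-6.86) = 128.9 K.
ΔL = α·L₀·ΔT = 11.9×10⁻⁶ × 1560 mm × 128.9 K = 2.39 mm.

2.39 mm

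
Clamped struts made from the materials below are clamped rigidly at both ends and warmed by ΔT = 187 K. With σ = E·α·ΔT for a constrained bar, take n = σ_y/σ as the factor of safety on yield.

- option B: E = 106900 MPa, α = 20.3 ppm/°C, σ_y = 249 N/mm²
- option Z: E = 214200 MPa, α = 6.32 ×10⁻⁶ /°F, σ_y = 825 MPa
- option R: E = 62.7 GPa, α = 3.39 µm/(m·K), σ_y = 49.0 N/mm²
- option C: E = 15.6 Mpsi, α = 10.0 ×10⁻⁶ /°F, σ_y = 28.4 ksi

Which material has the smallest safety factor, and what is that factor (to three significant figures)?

Per material, after unit conversion:
  option B: E = 106.9, α = 20.3, σ_y = 249.0 → σ = 406 MPa, n = 0.614
  option Z: E = 214.2, α = 11.4, σ_y = 825.0 → σ = 456 MPa, n = 1.81
  option R: E = 62.70, α = 3.39, σ_y = 49.00 → σ = 39.7 MPa, n = 1.23
  option C: E = 107.6, α = 18.0, σ_y = 195.8 → σ = 362 MPa, n = 0.541
Smallest n: option C with n = 0.541.

option C, n = 0.541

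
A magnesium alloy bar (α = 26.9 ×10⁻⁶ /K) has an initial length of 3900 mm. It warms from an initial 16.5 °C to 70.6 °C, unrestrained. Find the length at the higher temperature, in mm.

ΔT = 70.6 − 16.5 = 54.10 K.
ΔL = α·L₀·ΔT = 26.9×10⁻⁶ × 3900 mm × 54.10 K = 5.68 mm.
L = L₀ + ΔL = 3900 + 5.68 = 3905.7 mm.

3905.7 mm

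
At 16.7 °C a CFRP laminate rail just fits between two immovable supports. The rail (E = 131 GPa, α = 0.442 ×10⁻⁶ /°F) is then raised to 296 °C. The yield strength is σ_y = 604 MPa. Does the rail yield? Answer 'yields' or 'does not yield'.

α = 0.442×10⁻⁶/°F × 9/5 = 0.796×10⁻⁶/K.
ΔT = 279.3 K. Constrained thermal stress σ = E·α·ΔT = 131.0×10³ MPa × 0.796×10⁻⁶ × 279.3 = 29.1 MPa (compressive).
Compare to σ_y = 604 MPa: σ < σ_y, so it does not yield.

does not yield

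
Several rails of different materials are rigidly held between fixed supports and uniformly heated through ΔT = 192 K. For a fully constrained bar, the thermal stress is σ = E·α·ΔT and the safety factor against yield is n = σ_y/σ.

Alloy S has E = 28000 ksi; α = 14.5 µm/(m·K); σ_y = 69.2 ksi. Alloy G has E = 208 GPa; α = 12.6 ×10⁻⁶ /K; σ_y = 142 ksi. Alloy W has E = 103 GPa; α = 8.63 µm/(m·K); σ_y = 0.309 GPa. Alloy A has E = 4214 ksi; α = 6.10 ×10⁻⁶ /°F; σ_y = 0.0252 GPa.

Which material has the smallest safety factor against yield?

Per material, after unit conversion:
  alloy S: E = 193.1, α = 14.5, σ_y = 477.1 → σ = 537 MPa, n = 0.888
  alloy G: E = 208.0, α = 12.6, σ_y = 979.1 → σ = 503 MPa, n = 1.95
  alloy W: E = 103.0, α = 8.63, σ_y = 309.0 → σ = 171 MPa, n = 1.81
  alloy A: E = 29.05, α = 11.0, σ_y = 25.20 → σ = 61.3 MPa, n = 0.411
The minimum is alloy A at n = 0.411.

alloy A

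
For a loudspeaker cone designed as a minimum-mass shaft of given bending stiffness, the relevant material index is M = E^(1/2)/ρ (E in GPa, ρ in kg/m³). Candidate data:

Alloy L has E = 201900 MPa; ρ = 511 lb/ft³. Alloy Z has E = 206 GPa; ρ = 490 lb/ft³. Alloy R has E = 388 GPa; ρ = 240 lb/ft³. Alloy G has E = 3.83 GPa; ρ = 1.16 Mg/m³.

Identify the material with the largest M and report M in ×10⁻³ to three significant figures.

Normalizing units and computing the index:
  alloy L: E = 201.9 GPa, ρ = 8185 kg/m³
  alloy Z: E = 206.0 GPa, ρ = 7849 kg/m³
  alloy R: E = 388.0 GPa, ρ = 3844 kg/m³
  alloy G: E = 3.830 GPa, ρ = 1160 kg/m³
  alloy R: M = 5.12×10⁻³
  alloy Z: M = 1.83×10⁻³
  alloy L: M = 1.74×10⁻³
  alloy G: M = 1.69×10⁻³
Alloy R has the largest M.

alloy R, M = 5.12×10⁻³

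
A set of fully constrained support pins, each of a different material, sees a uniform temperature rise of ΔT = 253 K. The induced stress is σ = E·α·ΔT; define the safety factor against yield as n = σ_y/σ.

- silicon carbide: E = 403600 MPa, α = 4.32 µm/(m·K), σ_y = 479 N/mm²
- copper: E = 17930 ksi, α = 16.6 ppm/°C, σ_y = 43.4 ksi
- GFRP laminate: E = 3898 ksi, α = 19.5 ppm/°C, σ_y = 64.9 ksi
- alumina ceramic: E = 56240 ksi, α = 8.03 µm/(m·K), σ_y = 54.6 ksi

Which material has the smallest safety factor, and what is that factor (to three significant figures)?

In consistent units (E in GPa, α in ×10⁻⁶/K, σ_y in MPa):
  silicon carbide: E = 403.6, α = 4.32, σ_y = 479.0 → σ = 441 MPa, n = 1.09
  copper: E = 123.6, α = 16.6, σ_y = 299.2 → σ = 519 MPa, n = 0.576
  GFRP laminate: E = 26.88, α = 19.5, σ_y = 447.5 → σ = 133 MPa, n = 3.37
  alumina ceramic: E = 387.8, α = 8.03, σ_y = 376.5 → σ = 788 MPa, n = 0.478
The minimum is alumina ceramic at n = 0.478.

alumina ceramic, n = 0.478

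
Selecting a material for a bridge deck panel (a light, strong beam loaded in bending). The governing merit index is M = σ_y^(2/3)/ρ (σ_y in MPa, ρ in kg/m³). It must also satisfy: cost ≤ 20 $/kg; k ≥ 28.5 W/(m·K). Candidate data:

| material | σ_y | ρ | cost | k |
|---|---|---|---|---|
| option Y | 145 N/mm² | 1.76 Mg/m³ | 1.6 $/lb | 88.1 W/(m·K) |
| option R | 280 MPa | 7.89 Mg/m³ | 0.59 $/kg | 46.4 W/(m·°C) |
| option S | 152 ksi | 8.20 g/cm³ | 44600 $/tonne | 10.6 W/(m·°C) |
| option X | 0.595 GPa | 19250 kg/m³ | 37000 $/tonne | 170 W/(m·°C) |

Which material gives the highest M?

option Y

Screen on constraints: cost ≤ 20 $/kg; k ≥ 28.5 W/(m·K). Survivors: option Y, option R.
Convert each candidate to consistent units, then evaluate M:
  option Y: σ_y = 145.0 MPa, ρ = 1760 kg/m³
  option R: σ_y = 280.0 MPa, ρ = 7890 kg/m³
  option Y: M = 15.7×10⁻³
  option R: M = 5.42×10⁻³
Option Y ranks first.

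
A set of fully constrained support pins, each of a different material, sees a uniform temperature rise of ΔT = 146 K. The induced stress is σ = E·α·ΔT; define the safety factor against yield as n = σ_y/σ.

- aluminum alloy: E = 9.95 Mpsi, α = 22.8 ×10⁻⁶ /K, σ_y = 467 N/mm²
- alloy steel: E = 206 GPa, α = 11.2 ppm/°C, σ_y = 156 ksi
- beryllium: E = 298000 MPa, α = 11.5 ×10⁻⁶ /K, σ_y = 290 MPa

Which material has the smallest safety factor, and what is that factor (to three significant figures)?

beryllium, n = 0.580

In consistent units (E in GPa, α in ×10⁻⁶/K, σ_y in MPa):
  aluminum alloy: E = 68.60, α = 22.8, σ_y = 467.0 → σ = 228 MPa, n = 2.04
  alloy steel: E = 206.0, α = 11.2, σ_y = 1076 → σ = 337 MPa, n = 3.19
  beryllium: E = 298.0, α = 11.5, σ_y = 290.0 → σ = 500 MPa, n = 0.580
The minimum is beryllium at n = 0.580.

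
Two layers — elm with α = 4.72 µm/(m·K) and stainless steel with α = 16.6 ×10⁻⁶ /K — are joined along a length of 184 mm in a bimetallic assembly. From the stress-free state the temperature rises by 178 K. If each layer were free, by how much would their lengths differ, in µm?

389 µm

Δα = |4.72 − 16.6|×10⁻⁶/K = 11.9×10⁻⁶/K.
ΔL_mismatch = Δα·L·ΔT = 11.9×10⁻⁶ × 184.0 mm × 178.0 K = 389 µm.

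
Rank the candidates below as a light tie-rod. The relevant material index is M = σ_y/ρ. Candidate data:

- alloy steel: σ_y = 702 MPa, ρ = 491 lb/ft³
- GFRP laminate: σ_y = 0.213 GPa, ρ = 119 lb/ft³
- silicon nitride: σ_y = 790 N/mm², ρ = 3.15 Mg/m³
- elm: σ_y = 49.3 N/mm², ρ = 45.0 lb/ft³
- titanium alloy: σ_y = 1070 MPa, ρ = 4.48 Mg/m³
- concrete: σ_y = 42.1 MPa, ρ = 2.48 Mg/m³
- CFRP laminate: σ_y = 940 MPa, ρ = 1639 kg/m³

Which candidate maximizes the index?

CFRP laminate

Putting every candidate on a common basis:
  alloy steel: σ_y = 702.0 MPa, ρ = 7865 kg/m³
  GFRP laminate: σ_y = 213.0 MPa, ρ = 1906 kg/m³
  silicon nitride: σ_y = 790.0 MPa, ρ = 3150 kg/m³
  elm: σ_y = 49.30 MPa, ρ = 720.8 kg/m³
  titanium alloy: σ_y = 1070 MPa, ρ = 4480 kg/m³
  concrete: σ_y = 42.10 MPa, ρ = 2480 kg/m³
  CFRP laminate: σ_y = 940.0 MPa, ρ = 1639 kg/m³
  CFRP laminate: M = 574 kN·m/kg
  silicon nitride: M = 251 kN·m/kg
  titanium alloy: M = 239 kN·m/kg
  GFRP laminate: M = 112 kN·m/kg
  alloy steel: M = 89.3 kN·m/kg
  elm: M = 68.4 kN·m/kg
  concrete: M = 17.0 kN·m/kg
CFRP laminate has the largest M.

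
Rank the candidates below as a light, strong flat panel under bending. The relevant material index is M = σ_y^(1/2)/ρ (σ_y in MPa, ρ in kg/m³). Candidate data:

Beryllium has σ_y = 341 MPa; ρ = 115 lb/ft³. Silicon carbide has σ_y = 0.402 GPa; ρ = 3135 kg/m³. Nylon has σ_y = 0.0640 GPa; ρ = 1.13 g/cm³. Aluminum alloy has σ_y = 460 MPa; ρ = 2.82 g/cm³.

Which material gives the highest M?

Putting every candidate on a common basis:
  beryllium: σ_y = 341.0 MPa, ρ = 1842 kg/m³
  silicon carbide: σ_y = 402.0 MPa, ρ = 3135 kg/m³
  nylon: σ_y = 64.00 MPa, ρ = 1130 kg/m³
  aluminum alloy: σ_y = 460.0 MPa, ρ = 2820 kg/m³
  beryllium: M = 10.0×10⁻³
  aluminum alloy: M = 7.61×10⁻³
  nylon: M = 7.08×10⁻³
  silicon carbide: M = 6.40×10⁻³
Highest index: beryllium.

beryllium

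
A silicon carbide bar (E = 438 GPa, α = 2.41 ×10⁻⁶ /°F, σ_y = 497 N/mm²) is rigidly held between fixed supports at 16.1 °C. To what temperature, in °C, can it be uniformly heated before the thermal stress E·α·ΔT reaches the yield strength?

α = 2.41×10⁻⁶/°F × 9/5 = 4.34×10⁻⁶/K.
σ_y = 497 N/mm² = 497.0 MPa.
E·α·ΔT = 497.0 MPa ⇒ ΔT = 497.0 / (438.0×10³ × 4.34×10⁻⁶) = 261.6 K.
T = 16.1 + 261.6 = 277.7 °C.

278 °C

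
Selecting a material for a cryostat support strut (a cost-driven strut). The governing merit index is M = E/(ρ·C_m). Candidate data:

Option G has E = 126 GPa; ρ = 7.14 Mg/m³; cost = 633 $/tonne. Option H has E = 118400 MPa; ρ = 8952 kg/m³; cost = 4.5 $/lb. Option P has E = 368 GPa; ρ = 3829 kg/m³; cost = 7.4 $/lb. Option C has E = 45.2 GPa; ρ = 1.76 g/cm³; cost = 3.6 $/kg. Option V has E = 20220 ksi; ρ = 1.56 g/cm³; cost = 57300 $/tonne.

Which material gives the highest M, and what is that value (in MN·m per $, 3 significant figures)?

option G, M = 27.9 MN·m per $

Normalizing units and computing the index:
  option G: E = 126.0 GPa, ρ = 7140 kg/m³, cost = 0.6330 $/kg
  option H: E = 118.4 GPa, ρ = 8952 kg/m³, cost = 9.921 $/kg
  option P: E = 368.0 GPa, ρ = 3829 kg/m³, cost = 16.31 $/kg
  option C: E = 45.20 GPa, ρ = 1760 kg/m³, cost = 3.600 $/kg
  option V: E = 139.4 GPa, ρ = 1560 kg/m³, cost = 57.30 $/kg
  option G: M = 27.9 MN·m per $
  option C: M = 7.13 MN·m per $
  option P: M = 5.89 MN·m per $
  option V: M = 1.56 MN·m per $
  option H: M = 1.33 MN·m per $
Highest index: option G.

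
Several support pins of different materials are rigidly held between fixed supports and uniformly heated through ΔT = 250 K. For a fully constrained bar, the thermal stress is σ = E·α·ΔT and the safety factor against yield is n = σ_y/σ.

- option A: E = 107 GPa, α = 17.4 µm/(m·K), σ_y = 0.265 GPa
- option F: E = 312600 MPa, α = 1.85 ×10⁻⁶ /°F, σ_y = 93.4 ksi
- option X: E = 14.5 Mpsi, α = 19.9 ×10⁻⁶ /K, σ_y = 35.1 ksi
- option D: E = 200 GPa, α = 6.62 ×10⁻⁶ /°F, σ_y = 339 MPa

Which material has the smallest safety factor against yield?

In consistent units (E in GPa, α in ×10⁻⁶/K, σ_y in MPa):
  option A: E = 107.0, α = 17.4, σ_y = 265.0 → σ = 465 MPa, n = 0.569
  option F: E = 312.6, α = 3.33, σ_y = 644.0 → σ = 260 MPa, n = 2.47
  option X: E = 99.97, α = 19.9, σ_y = 242.0 → σ = 497 MPa, n = 0.487
  option D: E = 200.0, α = 11.9, σ_y = 339.0 → σ = 596 MPa, n = 0.569
The minimum is option X at n = 0.487.

option X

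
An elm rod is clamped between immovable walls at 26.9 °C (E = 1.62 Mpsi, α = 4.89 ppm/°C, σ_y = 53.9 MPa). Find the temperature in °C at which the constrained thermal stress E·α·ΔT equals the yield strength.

E = 1.62 Mpsi = 11.17 GPa.
E·α·ΔT = 53.90 MPa ⇒ ΔT = 53.90 / (11.17×10³ × 4.89×10⁻⁶) = 986.8 K.
T = 26.9 + 986.8 = 1014 °C.

1010 °C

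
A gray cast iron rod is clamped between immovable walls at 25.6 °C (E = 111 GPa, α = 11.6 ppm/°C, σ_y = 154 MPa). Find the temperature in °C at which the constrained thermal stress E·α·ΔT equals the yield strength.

145 °C

E·α·ΔT = 154.0 MPa ⇒ ΔT = 154.0 / (111.0×10³ × 11.6×10⁻⁶) = 119.6 K.
T = 25.6 + 119.6 = 145.2 °C.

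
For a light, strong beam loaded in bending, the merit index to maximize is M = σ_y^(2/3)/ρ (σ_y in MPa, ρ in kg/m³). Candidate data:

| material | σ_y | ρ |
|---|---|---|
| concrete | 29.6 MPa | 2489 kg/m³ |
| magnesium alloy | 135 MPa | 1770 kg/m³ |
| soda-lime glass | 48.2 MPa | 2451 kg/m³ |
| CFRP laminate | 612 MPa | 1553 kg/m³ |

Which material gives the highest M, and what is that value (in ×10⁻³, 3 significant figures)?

Computing M directly (units already consistent):
  CFRP laminate: M = 46.4×10⁻³
  magnesium alloy: M = 14.9×10⁻³
  soda-lime glass: M = 5.40×10⁻³
  concrete: M = 3.84×10⁻³
The maximum is for CFRP laminate.

CFRP laminate, M = 46.4×10⁻³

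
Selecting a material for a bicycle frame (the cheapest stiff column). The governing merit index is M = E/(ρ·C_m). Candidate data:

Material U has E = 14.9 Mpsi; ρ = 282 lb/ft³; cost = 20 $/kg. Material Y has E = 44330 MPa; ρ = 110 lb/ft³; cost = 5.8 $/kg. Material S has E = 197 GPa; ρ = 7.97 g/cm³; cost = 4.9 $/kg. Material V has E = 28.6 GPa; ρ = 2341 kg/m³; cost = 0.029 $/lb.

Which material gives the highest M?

Normalizing units and computing the index:
  material U: E = 102.7 GPa, ρ = 4517 kg/m³, cost = 20.00 $/kg
  material Y: E = 44.33 GPa, ρ = 1762 kg/m³, cost = 5.800 $/kg
  material S: E = 197.0 GPa, ρ = 7970 kg/m³, cost = 4.900 $/kg
  material V: E = 28.60 GPa, ρ = 2341 kg/m³, cost = 0.06393 $/kg
  material V: M = 191 MN·m per $
  material S: M = 5.04 MN·m per $
  material Y: M = 4.34 MN·m per $
  material U: M = 1.14 MN·m per $
Material V has the largest M.

material V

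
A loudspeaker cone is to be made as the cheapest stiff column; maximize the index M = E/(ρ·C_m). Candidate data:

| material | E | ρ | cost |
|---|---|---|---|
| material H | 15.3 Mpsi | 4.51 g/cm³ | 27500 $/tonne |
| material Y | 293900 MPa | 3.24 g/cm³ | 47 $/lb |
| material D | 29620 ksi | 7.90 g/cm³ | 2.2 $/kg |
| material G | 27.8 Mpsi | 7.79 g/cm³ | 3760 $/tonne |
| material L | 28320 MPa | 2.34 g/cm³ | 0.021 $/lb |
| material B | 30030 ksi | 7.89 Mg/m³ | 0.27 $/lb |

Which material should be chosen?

material L

Convert each candidate to consistent units, then evaluate M:
  material H: E = 105.5 GPa, ρ = 4510 kg/m³, cost = 27.50 $/kg
  material Y: E = 293.9 GPa, ρ = 3240 kg/m³, cost = 103.6 $/kg
  material D: E = 204.2 GPa, ρ = 7900 kg/m³, cost = 2.200 $/kg
  material G: E = 191.7 GPa, ρ = 7790 kg/m³, cost = 3.760 $/kg
  material L: E = 28.32 GPa, ρ = 2340 kg/m³, cost = 0.04630 $/kg
  material B: E = 207.0 GPa, ρ = 7890 kg/m³, cost = 0.5952 $/kg
  material L: M = 261 MN·m per $
  material B: M = 44.1 MN·m per $
  material D: M = 11.8 MN·m per $
  material G: M = 6.54 MN·m per $
  material Y: M = 0.875 MN·m per $
  material H: M = 0.851 MN·m per $
Highest index: material L.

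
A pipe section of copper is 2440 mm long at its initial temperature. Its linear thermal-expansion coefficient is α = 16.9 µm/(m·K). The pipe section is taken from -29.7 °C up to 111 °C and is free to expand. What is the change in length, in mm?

ΔT = 111 − (-29.7) = 140.7 K.
ΔL = α·L₀·ΔT = 16.9×10⁻⁶ × 2440 mm × 140.7 K = 5.80 mm.

5.80 mm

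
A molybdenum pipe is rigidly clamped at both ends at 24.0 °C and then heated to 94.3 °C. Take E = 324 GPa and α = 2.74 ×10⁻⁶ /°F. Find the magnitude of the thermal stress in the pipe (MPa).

α = 2.74×10⁻⁶/°F × 9/5 = 4.93×10⁻⁶/K.
ΔT = 70.30 K. Constrained thermal stress σ = E·α·ΔT = 324.0×10³ MPa × 4.93×10⁻⁶ × 70.30 = 112 MPa (compressive).

112 MPa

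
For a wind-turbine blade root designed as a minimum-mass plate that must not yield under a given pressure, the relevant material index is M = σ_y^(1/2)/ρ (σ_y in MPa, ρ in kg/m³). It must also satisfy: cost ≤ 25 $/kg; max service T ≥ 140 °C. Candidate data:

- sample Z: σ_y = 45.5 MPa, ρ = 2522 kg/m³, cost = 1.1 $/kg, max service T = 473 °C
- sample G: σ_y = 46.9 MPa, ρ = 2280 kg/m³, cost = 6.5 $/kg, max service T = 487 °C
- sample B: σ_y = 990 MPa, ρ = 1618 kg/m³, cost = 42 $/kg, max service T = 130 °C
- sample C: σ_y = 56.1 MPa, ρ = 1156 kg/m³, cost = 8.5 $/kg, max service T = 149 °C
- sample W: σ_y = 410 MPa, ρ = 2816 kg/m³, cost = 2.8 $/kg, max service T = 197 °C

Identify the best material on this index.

sample W

Screen on constraints: cost ≤ 25 $/kg; max service T ≥ 140 °C. Survivors: sample Z, sample G, sample C, sample W.
Per-candidate index values:
  sample W: M = 7.19×10⁻³
  sample C: M = 6.48×10⁻³
  sample G: M = 3.00×10⁻³
  sample Z: M = 2.67×10⁻³
Sample W has the largest M.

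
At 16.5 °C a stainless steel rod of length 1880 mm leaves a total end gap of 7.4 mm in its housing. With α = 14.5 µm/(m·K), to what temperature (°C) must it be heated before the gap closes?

288 °C

α·L₀·ΔT = 7.4 mm ⇒ ΔT = 7.4 / (14.5×10⁻⁶ × 1880.0) = 271.5 K.
T = 16.5 + 271.5 = 288.0 °C.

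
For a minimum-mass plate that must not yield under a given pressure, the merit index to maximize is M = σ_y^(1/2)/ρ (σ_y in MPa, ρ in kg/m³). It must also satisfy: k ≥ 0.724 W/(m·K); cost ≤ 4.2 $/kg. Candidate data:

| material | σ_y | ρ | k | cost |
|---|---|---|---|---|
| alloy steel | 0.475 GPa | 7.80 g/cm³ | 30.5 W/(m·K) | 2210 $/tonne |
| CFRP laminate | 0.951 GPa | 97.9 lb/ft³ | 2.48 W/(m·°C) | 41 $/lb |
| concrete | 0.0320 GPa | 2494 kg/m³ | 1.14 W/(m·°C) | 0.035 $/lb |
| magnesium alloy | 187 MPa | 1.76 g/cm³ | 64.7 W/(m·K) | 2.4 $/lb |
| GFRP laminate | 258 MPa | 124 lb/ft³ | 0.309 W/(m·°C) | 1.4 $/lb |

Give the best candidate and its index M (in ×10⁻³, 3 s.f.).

Screen on constraints: k ≥ 0.724 W/(m·K); cost ≤ 4.2 $/kg. Survivors: alloy steel, concrete.
Putting every candidate on a common basis:
  alloy steel: σ_y = 475.0 MPa, ρ = 7800 kg/m³
  concrete: σ_y = 32.00 MPa, ρ = 2494 kg/m³
  alloy steel: M = 2.79×10⁻³
  concrete: M = 2.27×10⁻³
The maximum is for alloy steel.

alloy steel, M = 2.79×10⁻³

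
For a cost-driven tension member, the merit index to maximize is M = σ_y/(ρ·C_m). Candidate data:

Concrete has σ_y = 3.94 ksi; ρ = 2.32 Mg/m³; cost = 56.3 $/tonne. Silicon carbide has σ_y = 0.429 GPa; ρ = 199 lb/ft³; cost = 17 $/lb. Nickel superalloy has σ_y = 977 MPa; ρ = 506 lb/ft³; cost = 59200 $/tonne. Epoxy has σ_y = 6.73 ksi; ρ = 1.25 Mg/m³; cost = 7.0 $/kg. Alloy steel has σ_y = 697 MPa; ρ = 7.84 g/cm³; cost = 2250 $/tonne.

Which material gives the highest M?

concrete

Normalizing units and computing the index:
  concrete: σ_y = 27.17 MPa, ρ = 2320 kg/m³, cost = 0.05630 $/kg
  silicon carbide: σ_y = 429.0 MPa, ρ = 3188 kg/m³, cost = 37.48 $/kg
  nickel superalloy: σ_y = 977.0 MPa, ρ = 8105 kg/m³, cost = 59.20 $/kg
  epoxy: σ_y = 46.40 MPa, ρ = 1250 kg/m³, cost = 7.000 $/kg
  alloy steel: σ_y = 697.0 MPa, ρ = 7840 kg/m³, cost = 2.250 $/kg
  concrete: M = 208 kN·m per $
  alloy steel: M = 39.5 kN·m per $
  epoxy: M = 5.30 kN·m per $
  silicon carbide: M = 3.59 kN·m per $
  nickel superalloy: M = 2.04 kN·m per $
The maximum is for concrete.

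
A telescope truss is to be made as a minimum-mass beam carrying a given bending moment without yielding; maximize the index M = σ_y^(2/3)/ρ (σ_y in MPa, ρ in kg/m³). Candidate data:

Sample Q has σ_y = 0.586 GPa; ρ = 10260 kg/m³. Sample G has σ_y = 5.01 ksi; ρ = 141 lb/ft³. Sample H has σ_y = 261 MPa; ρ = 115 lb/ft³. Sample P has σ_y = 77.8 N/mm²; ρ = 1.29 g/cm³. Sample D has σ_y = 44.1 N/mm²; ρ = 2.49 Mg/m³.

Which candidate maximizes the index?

Normalizing units and computing the index:
  sample Q: σ_y = 586.0 MPa, ρ = 10260 kg/m³
  sample G: σ_y = 34.54 MPa, ρ = 2259 kg/m³
  sample H: σ_y = 261.0 MPa, ρ = 1842 kg/m³
  sample P: σ_y = 77.80 MPa, ρ = 1290 kg/m³
  sample D: σ_y = 44.10 MPa, ρ = 2490 kg/m³
  sample H: M = 22.2×10⁻³
  sample P: M = 14.1×10⁻³
  sample Q: M = 6.83×10⁻³
  sample D: M = 5.01×10⁻³
  sample G: M = 4.70×10⁻³
Sample H has the largest M.

sample H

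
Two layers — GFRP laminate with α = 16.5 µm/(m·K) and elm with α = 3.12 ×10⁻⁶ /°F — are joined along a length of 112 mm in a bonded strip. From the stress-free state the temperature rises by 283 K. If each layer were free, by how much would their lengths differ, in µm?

elm: α = 3.12×10⁻⁶/°F × 9/5 = 5.62×10⁻⁶/K.
Δα = |16.5 − 5.62|×10⁻⁶/K = 10.9×10⁻⁶/K.
ΔL_mismatch = Δα·L·ΔT = 10.9×10⁻⁶ × 112.0 mm × 283.0 K = 345 µm.

345 µm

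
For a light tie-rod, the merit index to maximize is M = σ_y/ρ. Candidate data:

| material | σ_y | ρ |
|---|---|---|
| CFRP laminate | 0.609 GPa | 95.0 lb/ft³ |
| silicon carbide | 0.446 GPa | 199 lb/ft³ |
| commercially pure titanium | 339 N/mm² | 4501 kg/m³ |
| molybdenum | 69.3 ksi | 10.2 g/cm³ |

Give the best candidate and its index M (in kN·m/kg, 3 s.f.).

CFRP laminate, M = 400 kN·m/kg

After converting to SI:
  CFRP laminate: σ_y = 609.0 MPa, ρ = 1522 kg/m³
  silicon carbide: σ_y = 446.0 MPa, ρ = 3188 kg/m³
  commercially pure titanium: σ_y = 339.0 MPa, ρ = 4501 kg/m³
  molybdenum: σ_y = 477.8 MPa, ρ = 10200 kg/m³
  CFRP laminate: M = 400 kN·m/kg
  silicon carbide: M = 140 kN·m/kg
  commercially pure titanium: M = 75.3 kN·m/kg
  molybdenum: M = 46.8 kN·m/kg
The maximum is for CFRP laminate.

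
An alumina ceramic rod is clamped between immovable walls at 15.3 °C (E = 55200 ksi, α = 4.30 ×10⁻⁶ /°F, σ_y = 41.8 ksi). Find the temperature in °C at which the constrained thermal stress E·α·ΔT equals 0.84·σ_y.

97.5 °C

E = 55200 ksi = 380.6 GPa.
α = 4.30×10⁻⁶/°F × 9/5 = 7.74×10⁻⁶/K.
σ_y = 41.8 ksi = 288.2 MPa.
E·α·ΔT = 242.1 MPa ⇒ ΔT = 242.1 / (380.6×10³ × 7.74×10⁻⁶) = 82.18 K.
T = 15.3 + 82.18 = 97.48 °C.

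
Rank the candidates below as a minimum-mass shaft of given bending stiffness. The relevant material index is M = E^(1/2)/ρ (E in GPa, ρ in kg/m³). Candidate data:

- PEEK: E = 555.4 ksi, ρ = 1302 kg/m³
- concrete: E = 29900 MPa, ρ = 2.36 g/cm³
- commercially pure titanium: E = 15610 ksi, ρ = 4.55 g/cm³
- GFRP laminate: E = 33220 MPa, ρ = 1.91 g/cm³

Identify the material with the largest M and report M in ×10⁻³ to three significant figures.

Putting every candidate on a common basis:
  PEEK: E = 3.829 GPa, ρ = 1302 kg/m³
  concrete: E = 29.90 GPa, ρ = 2360 kg/m³
  commercially pure titanium: E = 107.6 GPa, ρ = 4550 kg/m³
  GFRP laminate: E = 33.22 GPa, ρ = 1910 kg/m³
  GFRP laminate: M = 3.02×10⁻³
  concrete: M = 2.32×10⁻³
  commercially pure titanium: M = 2.28×10⁻³
  PEEK: M = 1.50×10⁻³
Highest index: GFRP laminate.

GFRP laminate, M = 3.02×10⁻³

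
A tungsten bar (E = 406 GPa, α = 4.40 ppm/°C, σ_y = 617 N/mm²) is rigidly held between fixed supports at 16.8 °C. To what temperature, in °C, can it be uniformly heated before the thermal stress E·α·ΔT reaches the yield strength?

362 °C

σ_y = 617 N/mm² = 617.0 MPa.
E·α·ΔT = 617.0 MPa ⇒ ΔT = 617.0 / (406.0×10³ × 4.40×10⁻⁶) = 345.4 K.
T = 16.8 + 345.4 = 362.2 °C.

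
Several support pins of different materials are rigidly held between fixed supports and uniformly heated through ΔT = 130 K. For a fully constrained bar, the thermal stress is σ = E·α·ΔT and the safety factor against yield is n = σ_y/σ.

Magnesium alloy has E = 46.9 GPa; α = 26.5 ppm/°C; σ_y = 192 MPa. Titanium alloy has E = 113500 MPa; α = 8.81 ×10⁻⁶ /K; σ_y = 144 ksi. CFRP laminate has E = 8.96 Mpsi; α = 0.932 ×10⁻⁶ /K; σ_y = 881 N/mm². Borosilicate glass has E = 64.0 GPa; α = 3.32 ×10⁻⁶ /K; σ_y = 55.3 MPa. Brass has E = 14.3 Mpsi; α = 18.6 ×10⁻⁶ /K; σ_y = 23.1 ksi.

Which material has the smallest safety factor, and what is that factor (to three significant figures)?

In consistent units (E in GPa, α in ×10⁻⁶/K, σ_y in MPa):
  magnesium alloy: E = 46.90, α = 26.5, σ_y = 192.0 → σ = 162 MPa, n = 1.19
  titanium alloy: E = 113.5, α = 8.81, σ_y = 992.8 → σ = 130 MPa, n = 7.64
  CFRP laminate: E = 61.78, α = 0.932, σ_y = 881.0 → σ = 7.48 MPa, n = 118
  borosilicate glass: E = 64.00, α = 3.32, σ_y = 55.30 → σ = 27.6 MPa, n = 2.00
  brass: E = 98.60, α = 18.6, σ_y = 159.3 → σ = 238 MPa, n = 0.668
Smallest n: brass with n = 0.668.

brass, n = 0.668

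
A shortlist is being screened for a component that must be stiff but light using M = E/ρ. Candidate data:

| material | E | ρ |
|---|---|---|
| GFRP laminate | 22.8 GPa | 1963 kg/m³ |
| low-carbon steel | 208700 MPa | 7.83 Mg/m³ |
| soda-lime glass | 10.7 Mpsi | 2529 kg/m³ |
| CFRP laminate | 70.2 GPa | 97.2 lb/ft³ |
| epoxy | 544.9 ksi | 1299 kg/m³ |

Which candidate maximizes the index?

Convert each candidate to consistent units, then evaluate M:
  GFRP laminate: E = 22.80 GPa, ρ = 1963 kg/m³
  low-carbon steel: E = 208.7 GPa, ρ = 7830 kg/m³
  soda-lime glass: E = 73.77 GPa, ρ = 2529 kg/m³
  CFRP laminate: E = 70.20 GPa, ρ = 1557 kg/m³
  epoxy: E = 3.757 GPa, ρ = 1299 kg/m³
  CFRP laminate: M = 45.1 MN·m/kg
  soda-lime glass: M = 29.2 MN·m/kg
  low-carbon steel: M = 26.7 MN·m/kg
  GFRP laminate: M = 11.6 MN·m/kg
  epoxy: M = 2.89 MN·m/kg
Highest index: CFRP laminate.

CFRP laminate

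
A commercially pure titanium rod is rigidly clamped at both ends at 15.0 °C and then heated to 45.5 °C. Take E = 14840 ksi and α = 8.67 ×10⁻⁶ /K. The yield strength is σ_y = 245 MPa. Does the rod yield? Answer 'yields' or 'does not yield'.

E = 14840 ksi = 102.3 GPa.
ΔT = 30.50 K. Constrained thermal stress σ = E·α·ΔT = 102.3×10³ MPa × 8.67×10⁻⁶ × 30.50 = 27.1 MPa (compressive).
Compare to σ_y = 245 MPa: σ < σ_y, so it does not yield.

does not yield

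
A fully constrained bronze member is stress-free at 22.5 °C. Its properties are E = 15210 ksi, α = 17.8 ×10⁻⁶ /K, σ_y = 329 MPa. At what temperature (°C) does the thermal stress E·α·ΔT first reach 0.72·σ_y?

E = 15210 ksi = 104.9 GPa.
E·α·ΔT = 236.9 MPa ⇒ ΔT = 236.9 / (104.9×10³ × 17.8×10⁻⁶) = 126.9 K.
T = 22.5 + 126.9 = 149.4 °C.

149 °C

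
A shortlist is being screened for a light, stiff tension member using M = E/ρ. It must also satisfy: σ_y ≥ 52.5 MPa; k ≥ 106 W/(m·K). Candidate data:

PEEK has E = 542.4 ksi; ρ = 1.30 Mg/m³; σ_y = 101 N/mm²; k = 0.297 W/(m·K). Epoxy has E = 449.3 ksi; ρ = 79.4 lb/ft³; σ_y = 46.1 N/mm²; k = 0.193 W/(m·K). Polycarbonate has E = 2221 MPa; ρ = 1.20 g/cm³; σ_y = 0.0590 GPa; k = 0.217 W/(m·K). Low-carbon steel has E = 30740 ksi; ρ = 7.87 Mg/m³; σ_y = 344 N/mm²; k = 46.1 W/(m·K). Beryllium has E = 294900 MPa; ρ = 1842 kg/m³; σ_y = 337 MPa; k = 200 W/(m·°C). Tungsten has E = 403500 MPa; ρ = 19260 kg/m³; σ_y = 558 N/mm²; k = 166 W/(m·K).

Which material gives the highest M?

Screen on constraints: σ_y ≥ 52.5 MPa; k ≥ 106 W/(m·K). Survivors: beryllium, tungsten.
Normalizing units and computing the index:
  beryllium: E = 294.9 GPa, ρ = 1842 kg/m³
  tungsten: E = 403.5 GPa, ρ = 19260 kg/m³
  beryllium: M = 160 MN·m/kg
  tungsten: M = 21.0 MN·m/kg
Highest index: beryllium.

beryllium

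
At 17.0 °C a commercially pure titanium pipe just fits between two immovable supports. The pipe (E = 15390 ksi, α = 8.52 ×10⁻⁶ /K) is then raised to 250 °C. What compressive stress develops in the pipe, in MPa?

E = 15390 ksi = 106.1 GPa.
ΔT = 233.0 K. Constrained thermal stress σ = E·α·ΔT = 106.1×10³ MPa × 8.52×10⁻⁶ × 233.0 = 211 MPa (compressive).

211 MPa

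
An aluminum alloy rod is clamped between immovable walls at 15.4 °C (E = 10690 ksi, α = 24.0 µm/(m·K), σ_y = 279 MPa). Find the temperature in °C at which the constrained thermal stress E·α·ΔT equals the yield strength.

E = 10690 ksi = 73.70 GPa.
E·α·ΔT = 279.0 MPa ⇒ ΔT = 279.0 / (73.70×10³ × 24.0×10⁻⁶) = 157.7 K.
T = 15.4 + 157.7 = 173.1 °C.

173 °C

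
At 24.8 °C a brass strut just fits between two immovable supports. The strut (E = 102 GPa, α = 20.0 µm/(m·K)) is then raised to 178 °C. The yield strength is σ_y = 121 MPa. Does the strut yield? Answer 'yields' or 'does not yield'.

yields

ΔT = 153.2 K. Constrained thermal stress σ = E·α·ΔT = 102.0×10³ MPa × 20.0×10⁻⁶ × 153.2 = 313 MPa (compressive).
Compare to σ_y = 121 MPa: σ ≥ σ_y, so it yields.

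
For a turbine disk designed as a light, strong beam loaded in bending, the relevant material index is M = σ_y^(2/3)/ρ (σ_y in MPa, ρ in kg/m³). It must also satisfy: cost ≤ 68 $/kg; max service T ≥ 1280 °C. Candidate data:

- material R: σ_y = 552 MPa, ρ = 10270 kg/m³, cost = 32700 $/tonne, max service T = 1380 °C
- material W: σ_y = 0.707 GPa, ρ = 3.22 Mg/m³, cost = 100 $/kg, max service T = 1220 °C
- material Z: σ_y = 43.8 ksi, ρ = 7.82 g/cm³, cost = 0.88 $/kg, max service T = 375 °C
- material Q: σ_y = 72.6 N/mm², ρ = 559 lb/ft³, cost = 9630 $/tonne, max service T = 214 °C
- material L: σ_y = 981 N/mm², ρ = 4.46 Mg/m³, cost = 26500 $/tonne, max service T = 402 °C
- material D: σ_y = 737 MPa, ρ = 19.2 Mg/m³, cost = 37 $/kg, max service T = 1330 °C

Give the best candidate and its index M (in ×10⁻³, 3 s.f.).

Screen on constraints: cost ≤ 68 $/kg; max service T ≥ 1280 °C. Survivors: material R, material D.
Convert each candidate to consistent units, then evaluate M:
  material R: σ_y = 552.0 MPa, ρ = 10270 kg/m³
  material D: σ_y = 737.0 MPa, ρ = 19200 kg/m³
  material R: M = 6.55×10⁻³
  material D: M = 4.25×10⁻³
The maximum is for material R.

material R, M = 6.55×10⁻³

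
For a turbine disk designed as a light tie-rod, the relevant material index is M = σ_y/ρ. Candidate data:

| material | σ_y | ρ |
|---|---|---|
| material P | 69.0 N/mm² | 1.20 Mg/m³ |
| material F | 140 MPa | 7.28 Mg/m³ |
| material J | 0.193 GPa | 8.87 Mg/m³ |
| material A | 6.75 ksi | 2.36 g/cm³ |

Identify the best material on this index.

material P

Putting every candidate on a common basis:
  material P: σ_y = 69.00 MPa, ρ = 1200 kg/m³
  material F: σ_y = 140.0 MPa, ρ = 7280 kg/m³
  material J: σ_y = 193.0 MPa, ρ = 8870 kg/m³
  material A: σ_y = 46.54 MPa, ρ = 2360 kg/m³
  material P: M = 57.5 kN·m/kg
  material J: M = 21.8 kN·m/kg
  material A: M = 19.7 kN·m/kg
  material F: M = 19.2 kN·m/kg
The maximum is for material P.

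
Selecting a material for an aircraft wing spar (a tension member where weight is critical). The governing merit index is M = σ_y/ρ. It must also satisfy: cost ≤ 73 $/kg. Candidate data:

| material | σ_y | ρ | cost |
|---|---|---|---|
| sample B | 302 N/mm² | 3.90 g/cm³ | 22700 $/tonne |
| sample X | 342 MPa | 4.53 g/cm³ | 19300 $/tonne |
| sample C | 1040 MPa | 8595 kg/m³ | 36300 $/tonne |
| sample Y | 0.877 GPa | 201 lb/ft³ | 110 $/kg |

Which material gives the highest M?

sample C

Screen on constraints: cost ≤ 73 $/kg. Survivors: sample B, sample X, sample C.
After converting to SI:
  sample B: σ_y = 302.0 MPa, ρ = 3900 kg/m³
  sample X: σ_y = 342.0 MPa, ρ = 4530 kg/m³
  sample C: σ_y = 1040 MPa, ρ = 8595 kg/m³
  sample C: M = 121 kN·m/kg
  sample B: M = 77.4 kN·m/kg
  sample X: M = 75.5 kN·m/kg
Highest index: sample C.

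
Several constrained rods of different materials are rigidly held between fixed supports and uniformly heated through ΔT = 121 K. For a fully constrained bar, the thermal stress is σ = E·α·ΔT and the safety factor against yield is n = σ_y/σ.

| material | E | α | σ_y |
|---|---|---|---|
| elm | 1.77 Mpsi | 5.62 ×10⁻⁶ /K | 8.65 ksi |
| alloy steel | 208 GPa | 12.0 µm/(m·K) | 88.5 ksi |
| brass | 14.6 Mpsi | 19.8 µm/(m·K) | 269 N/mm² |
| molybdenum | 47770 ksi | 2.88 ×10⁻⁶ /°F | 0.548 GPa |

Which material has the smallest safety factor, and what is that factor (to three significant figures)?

brass, n = 1.12

Per material, after unit conversion:
  elm: E = 12.20, α = 5.62, σ_y = 59.64 → σ = 8.30 MPa, n = 7.19
  alloy steel: E = 208.0, α = 12.0, σ_y = 610.2 → σ = 302 MPa, n = 2.02
  brass: E = 100.7, α = 19.8, σ_y = 269.0 → σ = 241 MPa, n = 1.12
  molybdenum: E = 329.4, α = 5.18, σ_y = 548.0 → σ = 207 MPa, n = 2.65
Smallest n: brass with n = 1.12.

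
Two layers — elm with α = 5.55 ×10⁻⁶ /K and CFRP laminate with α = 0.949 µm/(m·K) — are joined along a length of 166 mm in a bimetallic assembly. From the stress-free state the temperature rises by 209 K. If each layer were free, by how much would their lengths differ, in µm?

160 µm

Δα = |5.55 − 0.949|×10⁻⁶/K = 4.60×10⁻⁶/K.
ΔL_mismatch = Δα·L·ΔT = 4.60×10⁻⁶ × 166.0 mm × 209.0 K = 160 µm.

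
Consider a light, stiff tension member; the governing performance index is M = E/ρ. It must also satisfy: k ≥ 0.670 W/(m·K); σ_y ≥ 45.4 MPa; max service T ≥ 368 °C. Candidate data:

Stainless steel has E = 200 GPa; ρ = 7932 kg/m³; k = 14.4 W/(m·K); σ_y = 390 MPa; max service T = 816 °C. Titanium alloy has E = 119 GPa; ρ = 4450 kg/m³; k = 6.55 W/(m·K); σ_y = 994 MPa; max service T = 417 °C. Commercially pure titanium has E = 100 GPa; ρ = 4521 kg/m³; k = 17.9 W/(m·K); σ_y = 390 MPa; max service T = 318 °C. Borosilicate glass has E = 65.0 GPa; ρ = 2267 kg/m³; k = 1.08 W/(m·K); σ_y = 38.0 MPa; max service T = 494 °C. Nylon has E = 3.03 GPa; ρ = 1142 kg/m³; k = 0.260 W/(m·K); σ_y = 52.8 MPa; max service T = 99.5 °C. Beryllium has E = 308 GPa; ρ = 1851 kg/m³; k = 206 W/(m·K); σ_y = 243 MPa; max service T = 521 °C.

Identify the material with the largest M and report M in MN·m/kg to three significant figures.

Screen on constraints: k ≥ 0.670 W/(m·K); σ_y ≥ 45.4 MPa; max service T ≥ 368 °C. Survivors: stainless steel, titanium alloy, beryllium.
Per-candidate index values:
  beryllium: M = 166 MN·m/kg
  titanium alloy: M = 26.7 MN·m/kg
  stainless steel: M = 25.2 MN·m/kg
Beryllium has the largest M.

beryllium, M = 166 MN·m/kg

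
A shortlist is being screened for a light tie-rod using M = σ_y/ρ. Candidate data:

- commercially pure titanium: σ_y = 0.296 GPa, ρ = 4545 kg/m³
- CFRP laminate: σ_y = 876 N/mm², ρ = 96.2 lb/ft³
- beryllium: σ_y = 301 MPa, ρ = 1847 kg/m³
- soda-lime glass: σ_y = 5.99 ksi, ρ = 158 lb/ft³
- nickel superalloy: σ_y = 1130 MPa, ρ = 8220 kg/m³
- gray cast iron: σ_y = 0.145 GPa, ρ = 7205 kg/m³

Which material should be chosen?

CFRP laminate

Putting every candidate on a common basis:
  commercially pure titanium: σ_y = 296.0 MPa, ρ = 4545 kg/m³
  CFRP laminate: σ_y = 876.0 MPa, ρ = 1541 kg/m³
  beryllium: σ_y = 301.0 MPa, ρ = 1847 kg/m³
  soda-lime glass: σ_y = 41.30 MPa, ρ = 2531 kg/m³
  nickel superalloy: σ_y = 1130 MPa, ρ = 8220 kg/m³
  gray cast iron: σ_y = 145.0 MPa, ρ = 7205 kg/m³
  CFRP laminate: M = 568 kN·m/kg
  beryllium: M = 163 kN·m/kg
  nickel superalloy: M = 137 kN·m/kg
  commercially pure titanium: M = 65.1 kN·m/kg
  gray cast iron: M = 20.1 kN·m/kg
  soda-lime glass: M = 16.3 kN·m/kg
CFRP laminate ranks first.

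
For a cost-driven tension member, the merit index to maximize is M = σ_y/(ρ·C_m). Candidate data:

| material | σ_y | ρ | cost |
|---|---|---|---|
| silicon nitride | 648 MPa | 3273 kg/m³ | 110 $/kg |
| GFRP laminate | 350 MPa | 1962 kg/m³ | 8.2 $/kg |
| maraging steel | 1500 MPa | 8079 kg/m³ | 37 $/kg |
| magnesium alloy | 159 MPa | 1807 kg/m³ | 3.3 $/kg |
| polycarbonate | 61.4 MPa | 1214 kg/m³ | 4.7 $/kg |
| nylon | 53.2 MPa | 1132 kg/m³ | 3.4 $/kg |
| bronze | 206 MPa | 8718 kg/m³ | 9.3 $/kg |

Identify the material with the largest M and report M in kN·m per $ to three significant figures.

Computing M directly (units already consistent):
  magnesium alloy: M = 26.7 kN·m per $
  GFRP laminate: M = 21.8 kN·m per $
  nylon: M = 13.8 kN·m per $
  polycarbonate: M = 10.8 kN·m per $
  maraging steel: M = 5.02 kN·m per $
  bronze: M = 2.54 kN·m per $
  silicon nitride: M = 1.80 kN·m per $
Highest index: magnesium alloy.

magnesium alloy, M = 26.7 kN·m per $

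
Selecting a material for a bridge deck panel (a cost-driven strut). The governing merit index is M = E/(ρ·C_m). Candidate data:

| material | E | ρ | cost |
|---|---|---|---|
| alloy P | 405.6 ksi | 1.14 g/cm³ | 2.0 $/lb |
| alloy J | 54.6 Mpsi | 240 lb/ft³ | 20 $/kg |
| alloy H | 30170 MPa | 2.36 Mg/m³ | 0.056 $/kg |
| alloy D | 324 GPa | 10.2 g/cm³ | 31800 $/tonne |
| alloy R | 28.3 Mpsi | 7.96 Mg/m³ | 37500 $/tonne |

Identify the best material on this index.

alloy H

Normalizing units and computing the index:
  alloy P: E = 2.797 GPa, ρ = 1140 kg/m³, cost = 4.409 $/kg
  alloy J: E = 376.5 GPa, ρ = 3844 kg/m³, cost = 20.00 $/kg
  alloy H: E = 30.17 GPa, ρ = 2360 kg/m³, cost = 0.05600 $/kg
  alloy D: E = 324.0 GPa, ρ = 10200 kg/m³, cost = 31.80 $/kg
  alloy R: E = 195.1 GPa, ρ = 7960 kg/m³, cost = 37.50 $/kg
  alloy H: M = 228 MN·m per $
  alloy J: M = 4.90 MN·m per $
  alloy D: M = 0.999 MN·m per $
  alloy R: M = 0.654 MN·m per $
  alloy P: M = 0.556 MN·m per $
Alloy H ranks first.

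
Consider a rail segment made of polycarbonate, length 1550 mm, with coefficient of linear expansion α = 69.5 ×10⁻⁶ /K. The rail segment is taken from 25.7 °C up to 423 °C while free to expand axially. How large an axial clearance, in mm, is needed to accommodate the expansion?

42.8 mm

ΔT = 423 − 25.7 = 397.3 K.
ΔL = α·L₀·ΔT = 69.5×10⁻⁶ × 1550 mm × 397.3 K = 42.8 mm.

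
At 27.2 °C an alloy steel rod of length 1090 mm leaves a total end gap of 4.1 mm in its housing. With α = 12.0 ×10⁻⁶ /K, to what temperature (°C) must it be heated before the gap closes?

α·L₀·ΔT = 4.1 mm ⇒ ΔT = 4.1 / (12.0×10⁻⁶ × 1090.0) = 313.5 K.
T = 27.2 + 313.5 = 340.7 °C.

341 °C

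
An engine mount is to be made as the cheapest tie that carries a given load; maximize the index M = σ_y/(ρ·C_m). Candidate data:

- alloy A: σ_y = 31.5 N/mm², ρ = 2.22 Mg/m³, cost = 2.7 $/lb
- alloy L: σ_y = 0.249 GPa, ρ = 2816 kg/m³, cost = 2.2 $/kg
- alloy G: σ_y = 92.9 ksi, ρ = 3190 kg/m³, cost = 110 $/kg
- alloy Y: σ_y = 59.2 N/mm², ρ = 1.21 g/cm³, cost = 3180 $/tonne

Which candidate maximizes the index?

After converting to SI:
  alloy A: σ_y = 31.50 MPa, ρ = 2220 kg/m³, cost = 5.952 $/kg
  alloy L: σ_y = 249.0 MPa, ρ = 2816 kg/m³, cost = 2.200 $/kg
  alloy G: σ_y = 640.5 MPa, ρ = 3190 kg/m³, cost = 110.0 $/kg
  alloy Y: σ_y = 59.20 MPa, ρ = 1210 kg/m³, cost = 3.180 $/kg
  alloy L: M = 40.2 kN·m per $
  alloy Y: M = 15.4 kN·m per $
  alloy A: M = 2.38 kN·m per $
  alloy G: M = 1.83 kN·m per $
Alloy L ranks first.

alloy L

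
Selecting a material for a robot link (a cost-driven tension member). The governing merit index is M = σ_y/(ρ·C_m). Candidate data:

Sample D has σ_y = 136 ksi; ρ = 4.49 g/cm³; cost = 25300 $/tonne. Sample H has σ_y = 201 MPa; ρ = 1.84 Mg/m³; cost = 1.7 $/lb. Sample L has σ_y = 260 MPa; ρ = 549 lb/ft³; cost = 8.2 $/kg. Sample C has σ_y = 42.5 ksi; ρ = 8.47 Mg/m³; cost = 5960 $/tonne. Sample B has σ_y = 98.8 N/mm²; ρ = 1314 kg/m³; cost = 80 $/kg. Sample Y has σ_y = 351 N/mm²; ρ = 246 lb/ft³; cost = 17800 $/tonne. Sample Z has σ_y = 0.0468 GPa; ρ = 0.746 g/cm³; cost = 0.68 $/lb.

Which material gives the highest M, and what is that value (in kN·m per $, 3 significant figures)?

sample Z, M = 41.8 kN·m per $

After converting to SI:
  sample D: σ_y = 937.7 MPa, ρ = 4490 kg/m³, cost = 25.30 $/kg
  sample H: σ_y = 201.0 MPa, ρ = 1840 kg/m³, cost = 3.748 $/kg
  sample L: σ_y = 260.0 MPa, ρ = 8794 kg/m³, cost = 8.200 $/kg
  sample C: σ_y = 293.0 MPa, ρ = 8470 kg/m³, cost = 5.960 $/kg
  sample B: σ_y = 98.80 MPa, ρ = 1314 kg/m³, cost = 80.00 $/kg
  sample Y: σ_y = 351.0 MPa, ρ = 3941 kg/m³, cost = 17.80 $/kg
  sample Z: σ_y = 46.80 MPa, ρ = 746.0 kg/m³, cost = 1.499 $/kg
  sample Z: M = 41.8 kN·m per $
  sample H: M = 29.1 kN·m per $
  sample D: M = 8.25 kN·m per $
  sample C: M = 5.80 kN·m per $
  sample Y: M = 5.00 kN·m per $
  sample L: M = 3.61 kN·m per $
  sample B: M = 0.940 kN·m per $
Sample Z has the largest M.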